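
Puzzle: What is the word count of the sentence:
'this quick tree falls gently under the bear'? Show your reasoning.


Split into words: this | quick | tree | falls | gently | under | the | bear = 8 words.

8


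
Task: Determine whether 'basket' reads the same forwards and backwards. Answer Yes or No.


Forward: 'basket'
Reversed: 'teksab'
They differ.

No


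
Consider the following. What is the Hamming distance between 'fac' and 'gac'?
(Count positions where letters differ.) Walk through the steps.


Alignment:
Position 1: 'f' vs 'g' = DIFFER
Position 2: 'a' vs 'a' = match
Position 3: 'c' vs 'c' = match
Total differences: 1

1


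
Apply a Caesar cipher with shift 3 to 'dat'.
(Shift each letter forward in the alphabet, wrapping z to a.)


Shift each letter by 3: d -> g, a -> d, t -> w. Result: 'gdw'.

gdw


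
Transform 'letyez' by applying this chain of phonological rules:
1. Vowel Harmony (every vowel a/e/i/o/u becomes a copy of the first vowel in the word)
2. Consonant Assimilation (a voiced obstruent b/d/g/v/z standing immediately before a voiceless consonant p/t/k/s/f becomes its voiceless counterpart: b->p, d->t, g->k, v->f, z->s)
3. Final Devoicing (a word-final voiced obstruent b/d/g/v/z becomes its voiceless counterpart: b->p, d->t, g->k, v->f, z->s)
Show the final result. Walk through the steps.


Starting form: 'letyez'
Rule 1: Vowel Harmony: all vowels already match. No change.
Rule 2: Consonant Assimilation: no voiced obstruent (b/d/g/v/z) stands immediately before a voiceless consonant (p/t/k/s/f). No change.
Rule 3: Final Devoicing: word-final voiced obstruent 'z' becomes voiceless 's'. 'letyez' -> 'letyes'
Final form: 'letyes'

letyes


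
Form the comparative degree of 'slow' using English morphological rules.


Apply comparative formation (add -er): 'slow' -> 'slower'.

slower


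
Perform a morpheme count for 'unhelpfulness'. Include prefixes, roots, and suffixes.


Decomposition: un- (prefix) + help (root) + -ful (suffix) + -ness (suffix) = 4 morpheme(s)

4 morphemes


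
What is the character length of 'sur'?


Spell out 'sur' and number each letter: s(1), u(2), r(3). Total: 3 letters.

3


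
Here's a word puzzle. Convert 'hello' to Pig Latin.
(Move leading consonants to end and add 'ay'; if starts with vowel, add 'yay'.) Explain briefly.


'hello': move consonant cluster 'h' to end and add 'ay': 'ellohay'.

ellohay


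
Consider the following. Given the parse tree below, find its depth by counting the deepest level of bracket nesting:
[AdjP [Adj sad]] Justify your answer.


Count bracket nesting levels:
'[' at pos 0: depth = 1
'[' at pos 6: depth = 2
Maximum depth reached: 2

2


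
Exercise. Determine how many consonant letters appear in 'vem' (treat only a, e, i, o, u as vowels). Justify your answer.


Consonants in 'vem': v, m = 2 consonants.

2


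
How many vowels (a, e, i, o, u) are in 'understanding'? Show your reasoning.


Vowels in 'understanding': u, e, a, i = 4 vowels.

4


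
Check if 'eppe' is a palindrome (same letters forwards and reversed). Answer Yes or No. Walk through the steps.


Forward: 'eppe'
Reversed: 'eppe'
They are identical.

Yes


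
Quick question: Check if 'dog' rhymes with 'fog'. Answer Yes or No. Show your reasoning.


Rime (stressed vowel + following sounds) of 'dog': -og = /ɒg/
Rime of 'fog': -og = /ɒg/
/ɒg/ and /ɒg/ are the same ending sound, so the words rhyme.

Yes


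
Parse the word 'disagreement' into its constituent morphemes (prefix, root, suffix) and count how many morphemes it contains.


Step 1: Identify prefix: 'dis' (meaning: not/apart)
Step 2: Identify root: 'agree'
Step 3: Identify suffix(es): 'ment'
Decomposition: dis- (prefix: not/apart) + agree (root) + -ment (suffix: action/result)
Total morphemes: 3

3 morphemes (dis- (prefix: not/apart) + agree (root) + -ment (suffix: action/result))


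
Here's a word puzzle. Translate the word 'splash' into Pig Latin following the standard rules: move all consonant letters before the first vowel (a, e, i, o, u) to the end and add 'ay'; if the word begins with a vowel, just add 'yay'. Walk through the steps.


'splash': move consonant cluster 'spl' to end and add 'ay': 'ashsplay'.

ashsplay


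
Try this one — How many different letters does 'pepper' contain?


Unique letters in 'pepper': {e, p, r} = 3 distinct letters.

3


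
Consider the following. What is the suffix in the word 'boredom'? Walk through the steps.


The word 'boredom' = 'bore' (root) + '-dom' (suffix). The suffix is '-dom'.

dom


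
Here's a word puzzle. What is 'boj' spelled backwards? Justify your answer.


Reverse 'boj' character by character: 'job'.

job


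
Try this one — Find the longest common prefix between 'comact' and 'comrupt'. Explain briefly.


Compare from the start: 3 characters match: 'com'. Mismatch at position 4: 'a' vs 'r'.

com


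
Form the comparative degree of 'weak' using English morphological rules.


Apply comparative formation (add -er): 'weak' -> 'weaker'.

weaker


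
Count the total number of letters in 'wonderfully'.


Spell out 'wonderfully' and number each letter: w(1), o(2), n(3), d(4), e(5), r(6), f(7), u(8), l(9), l(10), y(11). Total: 11 letters.

11


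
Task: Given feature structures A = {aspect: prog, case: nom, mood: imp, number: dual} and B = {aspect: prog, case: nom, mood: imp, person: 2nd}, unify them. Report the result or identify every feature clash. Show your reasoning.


Compare features:
aspect: A=prog vs B=prog -> unified: prog
case: A=nom vs B=nom -> unified: nom
mood: A=imp vs B=imp -> unified: imp
number: A=dual vs B=_ -> unified: dual
person: A=_ vs B=2nd -> unified: 2nd
No clashes found.

Unified: {aspect: prog, case: nom, mood: imp, number: dual, person: 2nd}


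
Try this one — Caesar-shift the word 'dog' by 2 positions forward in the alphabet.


Shift each letter by 2: d -> f, o -> q, g -> i. Result: 'fqi'.

fqi


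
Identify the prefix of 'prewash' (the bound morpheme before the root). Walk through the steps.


The word 'prewash' = 'pre' (prefix) + 'wash' (root). The prefix is 'pre'.

pre


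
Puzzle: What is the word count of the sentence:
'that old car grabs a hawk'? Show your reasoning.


Split into words: that | old | car | grabs | a | hawk = 6 words.

6


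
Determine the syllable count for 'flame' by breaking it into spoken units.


Break 'flame' into syllables: flame -> flame = 1 syllable

1 syllable


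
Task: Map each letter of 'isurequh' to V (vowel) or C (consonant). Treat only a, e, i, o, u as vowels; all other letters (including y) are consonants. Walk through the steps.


Letter mapping: i = V, s = C, u = V, r = C, e = V, q = C, u = V, h = C.

VCVCVCVC


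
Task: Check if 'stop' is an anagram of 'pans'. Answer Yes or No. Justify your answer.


Sorted letters of 'stop': 'opst'
Sorted letters of 'pans': 'anps'
They do not match.

No


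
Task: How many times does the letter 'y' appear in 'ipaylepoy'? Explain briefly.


Letter 'y' in 'ipaylepoy': found at position(s) 4, 9 = 2 occurrence(s).

2


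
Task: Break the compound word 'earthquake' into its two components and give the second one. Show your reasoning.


Split 'earthquake' into 'earth' + 'quake'. The second part is 'quake'.

quake


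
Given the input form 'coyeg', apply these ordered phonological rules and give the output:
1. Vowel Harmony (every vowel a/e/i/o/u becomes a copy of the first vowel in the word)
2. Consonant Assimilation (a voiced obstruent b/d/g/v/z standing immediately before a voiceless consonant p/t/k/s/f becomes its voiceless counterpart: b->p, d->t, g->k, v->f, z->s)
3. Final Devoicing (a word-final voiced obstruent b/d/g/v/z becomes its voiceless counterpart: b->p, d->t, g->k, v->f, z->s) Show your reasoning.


Starting form: 'coyeg'
Rule 1: Vowel Harmony: all vowels become 'o' (matching first vowel). 'coyeg' -> 'coyog'
Rule 2: Consonant Assimilation: no voiced obstruent (b/d/g/v/z) stands immediately before a voiceless consonant (p/t/k/s/f). No change.
Rule 3: Final Devoicing: word-final voiced obstruent 'g' becomes voiceless 'k'. 'coyog' -> 'coyok'
Final form: 'coyok'

coyok


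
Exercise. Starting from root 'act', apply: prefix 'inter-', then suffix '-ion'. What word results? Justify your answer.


Step 1: Add prefix 'inter-' to 'act' = 'interact'
Step 2: Add suffix '-ion' to 'interact' = 'interaction'

interaction


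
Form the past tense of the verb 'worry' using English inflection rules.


Apply rule: Change -y to -ied. 'worry' becomes 'worried'.

worried


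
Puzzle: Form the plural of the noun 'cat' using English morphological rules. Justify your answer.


Apply rule: Add -s. 'cat' becomes 'cats'.

cats


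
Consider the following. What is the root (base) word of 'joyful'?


Remove suffix '-ful' from 'joyful' to get root 'joy'.

joy


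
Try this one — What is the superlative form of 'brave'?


Apply superlative formation (ends in e: add -st): 'brave' -> 'bravest'.

bravest


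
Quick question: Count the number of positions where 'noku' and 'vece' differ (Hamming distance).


Alignment:
Position 1: 'n' vs 'v' = DIFFER
Position 2: 'o' vs 'e' = DIFFER
Position 3: 'k' vs 'c' = DIFFER
Position 4: 'u' vs 'e' = DIFFER
Total differences: 4

4


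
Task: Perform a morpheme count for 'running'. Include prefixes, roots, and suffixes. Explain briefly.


Decomposition: run (root) + -ing (suffix) = 2 morpheme(s)

2 morphemes


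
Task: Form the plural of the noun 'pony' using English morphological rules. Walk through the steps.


Apply rule: Change -y to -ies (consonant + y). 'pony' becomes 'ponies'.

ponies


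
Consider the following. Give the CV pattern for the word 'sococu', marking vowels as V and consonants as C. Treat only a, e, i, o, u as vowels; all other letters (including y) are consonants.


Letter mapping: s = C, o = V, c = C, o = V, c = C, u = V.

CVCVCV


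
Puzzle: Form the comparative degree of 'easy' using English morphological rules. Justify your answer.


Apply comparative formation (consonant + y: change y to i, add -er): 'easy' -> 'easier'.

easier


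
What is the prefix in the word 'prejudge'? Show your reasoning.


The word 'prejudge' = 'pre' (prefix) + 'judge' (root). The prefix is 'pre'.

pre


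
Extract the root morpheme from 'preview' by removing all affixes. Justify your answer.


Remove prefix 'pre' from 'preview' to get root 'view'.

view


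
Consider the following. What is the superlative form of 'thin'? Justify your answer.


Apply superlative formation (double final consonant, add -est): 'thin' -> 'thinnest'.

thinnest


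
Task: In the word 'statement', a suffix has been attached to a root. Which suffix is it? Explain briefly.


The word 'statement' = 'state' (root) + '-ment' (suffix). The suffix is '-ment'.

ment


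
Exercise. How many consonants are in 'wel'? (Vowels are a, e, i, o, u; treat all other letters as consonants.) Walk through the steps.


Consonants in 'wel': w, l = 2 consonants.

2


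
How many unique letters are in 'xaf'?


Unique letters in 'xaf': {a, f, x} = 3 distinct letters.

3


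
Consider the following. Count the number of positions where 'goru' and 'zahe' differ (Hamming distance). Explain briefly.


Alignment:
Position 1: 'g' vs 'z' = DIFFER
Position 2: 'o' vs 'a' = DIFFER
Position 3: 'r' vs 'h' = DIFFER
Position 4: 'u' vs 'e' = DIFFER
Total differences: 4

4


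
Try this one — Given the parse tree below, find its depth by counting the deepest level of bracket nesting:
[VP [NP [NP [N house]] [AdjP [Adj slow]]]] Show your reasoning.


Count bracket nesting levels:
'[' at pos 0: depth = 1
'[' at pos 4: depth = 2
'[' at pos 8: depth = 3
'[' at pos 12: depth = 4
'[' at pos 23: depth = 3
'[' at pos 29: depth = 4
Maximum depth reached: 4

4


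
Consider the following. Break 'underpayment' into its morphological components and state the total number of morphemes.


Step 1: Identify prefix: 'under' (meaning: beneath/insufficient)
Step 2: Identify root: 'pay'
Step 3: Identify suffix(es): 'ment'
Decomposition: under- (prefix: beneath/insufficient) + pay (root) + -ment (suffix: action/result)
Total morphemes: 3

3 morphemes (under- (prefix: beneath/insufficient) + pay (root) + -ment (suffix: action/result))


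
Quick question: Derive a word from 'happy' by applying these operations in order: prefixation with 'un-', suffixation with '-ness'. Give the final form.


Step 1: Add prefix 'un-' to 'happy' = 'unhappy'
Step 2: Add suffix '-ness' to 'unhappy' = 'unhappiness'

unhappiness


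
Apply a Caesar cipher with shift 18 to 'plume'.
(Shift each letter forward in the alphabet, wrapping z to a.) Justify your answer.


Shift each letter by 18: p -> h, l -> d, u -> m, m -> e, e -> w. Result: 'hdmew'.

hdmew


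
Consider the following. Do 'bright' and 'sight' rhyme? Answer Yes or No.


Rime (stressed vowel + following sounds) of 'bright': -ight = /aɪt/
Rime of 'sight': -ight = /aɪt/
/aɪt/ and /aɪt/ are the same ending sound, so the words rhyme.

Yes


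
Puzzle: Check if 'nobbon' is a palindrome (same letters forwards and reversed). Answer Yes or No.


Forward: 'nobbon'
Reversed: 'nobbon'
They are identical.

Yes


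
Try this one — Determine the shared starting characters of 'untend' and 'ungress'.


Compare from the start: 2 characters match: 'un'. Mismatch at position 3: 't' vs 'g'.

un


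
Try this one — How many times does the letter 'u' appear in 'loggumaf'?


Letter 'u' in 'loggumaf': found at position(s) 5 = 1 occurrence(s).

1


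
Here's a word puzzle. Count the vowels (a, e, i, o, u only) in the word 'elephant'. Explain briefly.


Vowels in 'elephant': e, e, a = 3 vowels.

3


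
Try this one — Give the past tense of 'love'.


Apply rule: Add -d (word ends in -e). 'love' becomes 'loved'.

loved


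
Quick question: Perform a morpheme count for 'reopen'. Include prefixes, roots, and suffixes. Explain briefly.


Decomposition: re- (prefix) + open (root) = 2 morpheme(s)

2 morphemes


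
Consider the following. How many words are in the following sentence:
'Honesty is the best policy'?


Split into words: Honesty | is | the | best | policy = 5 words.

5


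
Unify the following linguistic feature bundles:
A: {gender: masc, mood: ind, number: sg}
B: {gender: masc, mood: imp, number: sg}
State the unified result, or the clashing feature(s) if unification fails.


Compare features:
gender: A=masc vs B=masc -> unified: masc
mood: A=ind vs B=imp -> CLASH
number: A=sg vs B=sg -> unified: sg
Clash detected on feature 'mood' (ind vs imp); unification fails.

CLASH on 'mood' (ind vs imp)


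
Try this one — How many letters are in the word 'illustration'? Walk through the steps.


Spell out 'illustration' and number each letter: i(1), l(2), l(3), u(4), s(5), t(6), r(7), a(8), t(9), i(10), o(11), n(12). Total: 12 letters.

12


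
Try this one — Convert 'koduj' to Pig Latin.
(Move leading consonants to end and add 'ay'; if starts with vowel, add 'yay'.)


'koduj': move consonant cluster 'k' to end and add 'ay': 'odujkay'.

odujkay


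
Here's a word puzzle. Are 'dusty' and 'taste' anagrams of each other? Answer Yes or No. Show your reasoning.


Sorted letters of 'dusty': 'dstuy'
Sorted letters of 'taste': 'aestt'
They do not match.

No


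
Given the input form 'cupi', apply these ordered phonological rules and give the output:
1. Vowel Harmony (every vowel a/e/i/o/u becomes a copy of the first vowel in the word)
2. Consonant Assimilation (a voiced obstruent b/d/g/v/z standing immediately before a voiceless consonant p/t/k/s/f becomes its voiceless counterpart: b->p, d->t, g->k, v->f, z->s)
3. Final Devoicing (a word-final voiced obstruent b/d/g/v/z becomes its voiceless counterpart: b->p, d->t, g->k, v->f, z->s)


Starting form: 'cupi'
Rule 1: Vowel Harmony: all vowels become 'u' (matching first vowel). 'cupi' -> 'cupu'
Rule 2: Consonant Assimilation: no voiced obstruent (b/d/g/v/z) stands immediately before a voiceless consonant (p/t/k/s/f). No change.
Rule 3: Final Devoicing: the word ends in the vowel 'u', not a consonant. No change.
Final form: 'cupu'

cupu


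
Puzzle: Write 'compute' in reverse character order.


Reverse 'compute' character by character: 'etupmoc'.

etupmoc


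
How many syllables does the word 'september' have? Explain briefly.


Break 'september' into syllables: sep-tem-ber -> sep | tem | ber = 3 syllables

3 syllables


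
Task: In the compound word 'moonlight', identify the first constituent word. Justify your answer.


Split 'moonlight' into 'moon' + 'light'. The first part is 'moon'.

moon


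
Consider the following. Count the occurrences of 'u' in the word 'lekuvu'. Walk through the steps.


Letter 'u' in 'lekuvu': found at position(s) 4, 6 = 2 occurrence(s).

2


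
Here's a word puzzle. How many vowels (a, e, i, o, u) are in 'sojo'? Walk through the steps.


Vowels in 'sojo': o, o = 2 vowels.

2


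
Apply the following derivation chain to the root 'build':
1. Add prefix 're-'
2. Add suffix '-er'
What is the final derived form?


Step 1: Add prefix 're-' to 'build' = 'rebuild'
Step 2: Add suffix '-er' to 'rebuild' = 'rebuilder'

rebuilder


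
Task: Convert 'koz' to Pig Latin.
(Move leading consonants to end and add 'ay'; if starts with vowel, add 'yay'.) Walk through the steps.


'koz': move consonant cluster 'k' to end and add 'ay': 'ozkay'.

ozkay


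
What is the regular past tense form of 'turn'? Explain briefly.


Apply rule: Add -ed. 'turn' becomes 'turned'.

turned


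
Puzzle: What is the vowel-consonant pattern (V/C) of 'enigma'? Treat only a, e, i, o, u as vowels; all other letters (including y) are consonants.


Letter mapping: e = V, n = C, i = V, g = C, m = C, a = V.

VCVCCV


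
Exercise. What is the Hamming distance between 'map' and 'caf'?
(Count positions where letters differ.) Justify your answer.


Alignment:
Position 1: 'm' vs 'c' = DIFFER
Position 2: 'a' vs 'a' = match
Position 3: 'p' vs 'f' = DIFFER
Total differences: 2

2


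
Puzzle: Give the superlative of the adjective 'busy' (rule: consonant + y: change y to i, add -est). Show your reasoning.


Apply superlative formation (consonant + y: change y to i, add -est): 'busy' -> 'busiest'.

busiest


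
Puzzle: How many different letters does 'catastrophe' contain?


Unique letters in 'catastrophe': {a, c, e, h, o, p, r, s, t} = 9 distinct letters.

9


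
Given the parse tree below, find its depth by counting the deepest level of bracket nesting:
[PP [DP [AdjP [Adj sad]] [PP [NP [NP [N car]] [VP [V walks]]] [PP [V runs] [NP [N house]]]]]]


Count bracket nesting levels:
'[' at pos 0: depth = 1
'[' at pos 4: depth = 2
'[' at pos 8: depth = 3
'[' at pos 14: depth = 4
'[' at pos 25: depth = 3
'[' at pos 29: depth = 4
'[' at pos 33: depth = 5
'[' at pos 37: depth = 6
'[' at pos 46: depth = 5
'[' at pos 50: depth = 6
'[' at pos 62: depth = 4
'[' at pos 66: depth = 5
'[' at pos 75: depth = 5
'[' at pos 79: depth = 6
Maximum depth reached: 6

6


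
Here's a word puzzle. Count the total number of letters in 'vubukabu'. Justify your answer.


Spell out 'vubukabu' and number each letter: v(1), u(2), b(3), u(4), k(5), a(6), b(7), u(8). Total: 8 letters.

8


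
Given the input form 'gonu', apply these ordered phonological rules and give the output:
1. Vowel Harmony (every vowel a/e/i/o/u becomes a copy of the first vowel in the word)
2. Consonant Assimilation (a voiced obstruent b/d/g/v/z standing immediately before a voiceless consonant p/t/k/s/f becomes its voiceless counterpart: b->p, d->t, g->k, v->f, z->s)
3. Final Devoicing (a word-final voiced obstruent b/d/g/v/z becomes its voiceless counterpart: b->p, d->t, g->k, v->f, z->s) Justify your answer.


Starting form: 'gonu'
Rule 1: Vowel Harmony: all vowels become 'o' (matching first vowel). 'gonu' -> 'gono'
Rule 2: Consonant Assimilation: no voiced obstruent (b/d/g/v/z) stands immediately before a voiceless consonant (p/t/k/s/f). No change.
Rule 3: Final Devoicing: the word ends in the vowel 'o', not a consonant. No change.
Final form: 'gono'

gono


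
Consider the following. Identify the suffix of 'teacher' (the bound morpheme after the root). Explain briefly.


The word 'teacher' = 'teach' (root) + '-er' (suffix). The suffix is '-er'.

er


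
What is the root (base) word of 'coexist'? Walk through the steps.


Remove prefix 'co' from 'coexist' to get root 'exist'.

exist


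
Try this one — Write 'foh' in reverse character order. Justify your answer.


Reverse 'foh' character by character: 'hof'.

hof


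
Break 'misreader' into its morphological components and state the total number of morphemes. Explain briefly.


Step 1: Identify prefix: 'mis' (meaning: wrongly)
Step 2: Identify root: 'read'
Step 3: Identify suffix(es): 'er'
Decomposition: mis- (prefix: wrongly) + read (root) + -er (suffix: one who)
Total morphemes: 3

3 morphemes (mis- (prefix: wrongly) + read (root) + -er (suffix: one who))


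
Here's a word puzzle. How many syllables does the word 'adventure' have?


Break 'adventure' into syllables: ad-ven-ture -> ad | ven | ture = 3 syllables

3 syllables


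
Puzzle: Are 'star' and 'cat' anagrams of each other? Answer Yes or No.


Sorted letters of 'star': 'arst'
Sorted letters of 'cat': 'act'
They do not match.

No


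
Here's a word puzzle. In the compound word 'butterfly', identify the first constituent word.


Split 'butterfly' into 'butter' + 'fly'. The first part is 'butter'.

butter


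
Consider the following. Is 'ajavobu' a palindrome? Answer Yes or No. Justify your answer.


Forward: 'ajavobu'
Reversed: 'ubovaja'
They differ.

No


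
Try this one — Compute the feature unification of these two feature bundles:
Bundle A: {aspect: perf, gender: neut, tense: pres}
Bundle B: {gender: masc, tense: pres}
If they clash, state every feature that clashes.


Compare features:
aspect: A=perf vs B=_ -> unified: perf
gender: A=neut vs B=masc -> CLASH
tense: A=pres vs B=pres -> unified: pres
Clash detected on feature 'gender' (neut vs masc); unification fails.

CLASH on 'gender' (neut vs masc)


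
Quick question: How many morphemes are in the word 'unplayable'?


Decomposition: un- (prefix) + play (root) + -able (suffix) = 3 morpheme(s)

3 morphemes


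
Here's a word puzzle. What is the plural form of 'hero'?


Apply rule: Add -es (consonant + o). 'hero' becomes 'heroes'.

heroes


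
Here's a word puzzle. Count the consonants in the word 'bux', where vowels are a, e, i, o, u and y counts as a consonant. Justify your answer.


Consonants in 'bux': b, x = 2 consonants.

2


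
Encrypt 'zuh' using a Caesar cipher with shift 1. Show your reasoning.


Shift each letter by 1: z -> a, u -> v, h -> i. Result: 'avi'.

avi


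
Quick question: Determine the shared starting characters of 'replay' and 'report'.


Compare from the start: 3 characters match: 'rep'. Mismatch at position 4: 'l' vs 'o'.

rep


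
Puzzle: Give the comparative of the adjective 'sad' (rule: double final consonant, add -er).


Apply comparative formation (double final consonant, add -er): 'sad' -> 'sadder'.

sadder


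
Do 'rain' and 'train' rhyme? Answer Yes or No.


Rime (stressed vowel + following sounds) of 'rain': -ain = /eɪn/
Rime of 'train': -ain = /eɪn/
/eɪn/ and /eɪn/ are the same ending sound, so the words rhyme.

Yes


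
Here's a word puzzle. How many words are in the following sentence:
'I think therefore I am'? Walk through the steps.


Split into words: I | think | therefore | I | am = 5 words.

5


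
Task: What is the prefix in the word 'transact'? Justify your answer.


The word 'transact' = 'trans' (prefix) + 'act' (root). The prefix is 'trans'.

trans


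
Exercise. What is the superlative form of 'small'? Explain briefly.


Apply superlative formation (add -est): 'small' -> 'smallest'.

smallest


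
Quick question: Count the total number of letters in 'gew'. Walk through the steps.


Spell out 'gew' and number each letter: g(1), e(2), w(3). Total: 3 letters.

3


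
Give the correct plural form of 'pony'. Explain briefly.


Apply rule: Change -y to -ies (consonant + y). 'pony' becomes 'ponies'.

ponies


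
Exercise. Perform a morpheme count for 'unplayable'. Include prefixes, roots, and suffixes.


Decomposition: un- (prefix) + play (root) + -able (suffix) = 3 morpheme(s)

3 morphemes


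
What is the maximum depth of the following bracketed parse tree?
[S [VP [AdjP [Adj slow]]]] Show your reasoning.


Count bracket nesting levels:
'[' at pos 0: depth = 1
'[' at pos 3: depth = 2
'[' at pos 7: depth = 3
'[' at pos 13: depth = 4
Maximum depth reached: 4

4


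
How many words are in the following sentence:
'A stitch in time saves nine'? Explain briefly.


Split into words: A | stitch | in | time | saves | nine = 6 words.

6


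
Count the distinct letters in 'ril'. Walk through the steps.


Unique letters in 'ril': {i, l, r} = 3 distinct letters.

3


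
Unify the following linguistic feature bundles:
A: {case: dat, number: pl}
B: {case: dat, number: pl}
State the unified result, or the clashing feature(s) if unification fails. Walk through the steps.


Compare features:
case: A=dat vs B=dat -> unified: dat
number: A=pl vs B=pl -> unified: pl
No clashes found.

Unified: {case: dat, number: pl}


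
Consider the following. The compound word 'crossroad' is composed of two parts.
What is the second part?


Split 'crossroad' into 'cross' + 'road'. The second part is 'road'.

road


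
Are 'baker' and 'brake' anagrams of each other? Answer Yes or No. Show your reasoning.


Sorted letters of 'baker': 'abekr'
Sorted letters of 'brake': 'abekr'
They match.

Yes


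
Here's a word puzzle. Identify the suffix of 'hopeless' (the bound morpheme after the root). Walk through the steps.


The word 'hopeless' = 'hope' (root) + '-less' (suffix). The suffix is '-less'.

less


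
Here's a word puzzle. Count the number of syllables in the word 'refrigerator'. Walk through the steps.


Break 'refrigerator' into syllables: re-frig-er-a-tor -> re | frig | er | a | tor = 5 syllables

5 syllables


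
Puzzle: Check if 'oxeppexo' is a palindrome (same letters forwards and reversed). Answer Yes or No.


Forward: 'oxeppexo'
Reversed: 'oxeppexo'
They are identical.

Yes


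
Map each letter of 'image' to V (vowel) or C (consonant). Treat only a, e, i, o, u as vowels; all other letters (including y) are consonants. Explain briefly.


Letter mapping: i = V, m = C, a = V, g = C, e = V.

VCVCV


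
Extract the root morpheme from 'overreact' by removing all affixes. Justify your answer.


Remove prefix 'over' from 'overreact' to get root 'react'.

react


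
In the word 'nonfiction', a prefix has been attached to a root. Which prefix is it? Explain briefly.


The word 'nonfiction' = 'non' (prefix) + 'fiction' (root). The prefix is 'non'.

non


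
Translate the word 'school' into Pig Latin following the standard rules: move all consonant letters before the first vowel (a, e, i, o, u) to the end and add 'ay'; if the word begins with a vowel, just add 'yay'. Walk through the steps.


'school': move consonant cluster 'sch' to end and add 'ay': 'oolschay'.

oolschay


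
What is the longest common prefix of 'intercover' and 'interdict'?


Compare from the start: 5 characters match: 'inter'. Mismatch at position 6: 'c' vs 'd'.

inter


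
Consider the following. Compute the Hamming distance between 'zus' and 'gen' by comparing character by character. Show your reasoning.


Alignment:
Position 1: 'z' vs 'g' = DIFFER
Position 2: 'u' vs 'e' = DIFFER
Position 3: 's' vs 'n' = DIFFER
Total differences: 3

3


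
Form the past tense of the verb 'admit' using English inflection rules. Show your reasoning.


Apply rule: Double final consonant and add -ed. 'admit' becomes 'admitted'.

admitted


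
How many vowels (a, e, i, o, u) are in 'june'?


Vowels in 'june': u, e = 2 vowels.

2


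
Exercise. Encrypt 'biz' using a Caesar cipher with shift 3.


Shift each letter by 3: b -> e, i -> l, z -> c. Result: 'elc'.

elc


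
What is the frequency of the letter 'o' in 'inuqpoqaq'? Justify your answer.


Letter 'o' in 'inuqpoqaq': found at position(s) 6 = 1 occurrence(s).

1


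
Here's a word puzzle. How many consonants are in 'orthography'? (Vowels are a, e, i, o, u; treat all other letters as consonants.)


Consonants in 'orthography': r, t, h, g, r, p, h, y = 8 consonants.

8


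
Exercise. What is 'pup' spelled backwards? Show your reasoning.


Reverse 'pup' character by character: 'pup'.

pup


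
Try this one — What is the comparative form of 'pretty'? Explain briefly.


Apply comparative formation (consonant + y: change y to i, add -er): 'pretty' -> 'prettier'.

prettier


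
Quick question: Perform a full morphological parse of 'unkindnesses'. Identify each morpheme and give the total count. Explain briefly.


Step 1: Identify prefix: 'un' (meaning: not/reverse)
Step 2: Identify root: 'kind'
Step 3: Identify suffix(es): 'ness, es'
Decomposition: un- (prefix: not/reverse) + kind (root) + -ness (suffix: state of) + -es (plural)
Total morphemes: 4

4 morphemes (un- (prefix: not/reverse) + kind (root) + -ness (suffix: state of) + -es (plural))


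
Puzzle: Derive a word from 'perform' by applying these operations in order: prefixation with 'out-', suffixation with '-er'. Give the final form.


Step 1: Add prefix 'out-' to 'perform' = 'outperform'
Step 2: Add suffix '-er' to 'outperform' = 'outperformer'

outperformer


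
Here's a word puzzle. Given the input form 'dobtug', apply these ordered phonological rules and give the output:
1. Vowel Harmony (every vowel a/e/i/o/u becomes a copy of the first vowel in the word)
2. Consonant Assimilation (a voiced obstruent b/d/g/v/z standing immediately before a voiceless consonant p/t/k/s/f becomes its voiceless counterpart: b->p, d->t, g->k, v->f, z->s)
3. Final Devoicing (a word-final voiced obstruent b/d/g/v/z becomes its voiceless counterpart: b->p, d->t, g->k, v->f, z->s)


Starting form: 'dobtug'
Rule 1: Vowel Harmony: all vowels become 'o' (matching first vowel). 'dobtug' -> 'dobtog'
Rule 2: Consonant Assimilation: voiced obstruent before voiceless consonant becomes voiceless ('bt' -> 'pt'). 'dobtog' -> 'doptog'
Rule 3: Final Devoicing: word-final voiced obstruent 'g' becomes voiceless 'k'. 'doptog' -> 'doptok'
Final form: 'doptok'

doptok


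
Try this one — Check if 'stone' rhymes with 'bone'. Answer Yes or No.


Rime (stressed vowel + following sounds) of 'stone': -one = /oʊn/
Rime of 'bone': -one = /oʊn/
/oʊn/ and /oʊn/ are the same ending sound, so the words rhyme.

Yes


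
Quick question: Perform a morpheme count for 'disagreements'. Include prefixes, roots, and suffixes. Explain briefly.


Decomposition: dis- (prefix) + agree (root) + -ment (suffix) + -s (plural) = 4 morpheme(s)

4 morphemes


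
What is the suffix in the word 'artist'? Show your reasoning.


The word 'artist' = 'art' (root) + '-ist' (suffix). The suffix is '-ist'.

ist


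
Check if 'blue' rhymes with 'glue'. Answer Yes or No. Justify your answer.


Rime (stressed vowel + following sounds) of 'blue': -ue = /uː/
Rime of 'glue': -ue = /uː/
/uː/ and /uː/ are the same ending sound, so the words rhyme.

Yes


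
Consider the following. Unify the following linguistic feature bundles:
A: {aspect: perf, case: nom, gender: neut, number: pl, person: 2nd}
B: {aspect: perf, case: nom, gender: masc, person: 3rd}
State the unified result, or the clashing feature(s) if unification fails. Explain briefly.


Compare features:
aspect: A=perf vs B=perf -> unified: perf
case: A=nom vs B=nom -> unified: nom
gender: A=neut vs B=masc -> CLASH
number: A=pl vs B=_ -> unified: pl
person: A=2nd vs B=3rd -> CLASH
Clashes detected on features 'gender' (neut vs masc) and 'person' (2nd vs 3rd); unification fails.

CLASH on 'gender' (neut vs masc) and 'person' (2nd vs 3rd)


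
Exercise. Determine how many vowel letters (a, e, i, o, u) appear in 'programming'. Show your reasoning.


Vowels in 'programming': o, a, i = 3 vowels.

3


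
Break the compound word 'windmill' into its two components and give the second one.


Split 'windmill' into 'wind' + 'mill'. The second part is 'mill'.

mill


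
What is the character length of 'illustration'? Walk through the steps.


Spell out 'illustration' and number each letter: i(1), l(2), l(3), u(4), s(5), t(6), r(7), a(8), t(9), i(10), o(11), n(12). Total: 12 letters.

12


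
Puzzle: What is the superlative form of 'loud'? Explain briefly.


Apply superlative formation (add -est): 'loud' -> 'loudest'.

loudest


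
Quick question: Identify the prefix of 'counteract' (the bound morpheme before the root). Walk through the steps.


The word 'counteract' = 'counter' (prefix) + 'act' (root). The prefix is 'counter'.

counter


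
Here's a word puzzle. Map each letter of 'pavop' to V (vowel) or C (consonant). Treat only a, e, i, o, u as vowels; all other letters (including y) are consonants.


Letter mapping: p = C, a = V, v = C, o = V, p = C.

CVCVC


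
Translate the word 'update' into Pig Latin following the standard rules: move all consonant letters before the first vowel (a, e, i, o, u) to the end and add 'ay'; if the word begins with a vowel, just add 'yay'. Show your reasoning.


'update' starts with a vowel, so add 'yay': 'updateyay'.

updateyay


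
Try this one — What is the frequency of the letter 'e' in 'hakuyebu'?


Letter 'e' in 'hakuyebu': found at position(s) 6 = 1 occurrence(s).

1


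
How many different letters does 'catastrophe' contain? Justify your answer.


Unique letters in 'catastrophe': {a, c, e, h, o, p, r, s, t} = 9 distinct letters.

9


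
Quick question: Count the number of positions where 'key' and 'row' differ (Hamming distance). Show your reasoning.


Alignment:
Position 1: 'k' vs 'r' = DIFFER
Position 2: 'e' vs 'o' = DIFFER
Position 3: 'y' vs 'w' = DIFFER
Total differences: 3

3


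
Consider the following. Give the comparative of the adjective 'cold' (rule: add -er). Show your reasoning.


Apply comparative formation (add -er): 'cold' -> 'colder'.

colder


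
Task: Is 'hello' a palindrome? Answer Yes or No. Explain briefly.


Forward: 'hello'
Reversed: 'olleh'
They differ.

No


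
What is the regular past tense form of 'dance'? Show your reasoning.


Apply rule: Add -d (word ends in -e). 'dance' becomes 'danced'.

danced


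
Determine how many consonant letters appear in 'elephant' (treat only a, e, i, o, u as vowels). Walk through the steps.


Consonants in 'elephant': l, p, h, n, t = 5 consonants.

5


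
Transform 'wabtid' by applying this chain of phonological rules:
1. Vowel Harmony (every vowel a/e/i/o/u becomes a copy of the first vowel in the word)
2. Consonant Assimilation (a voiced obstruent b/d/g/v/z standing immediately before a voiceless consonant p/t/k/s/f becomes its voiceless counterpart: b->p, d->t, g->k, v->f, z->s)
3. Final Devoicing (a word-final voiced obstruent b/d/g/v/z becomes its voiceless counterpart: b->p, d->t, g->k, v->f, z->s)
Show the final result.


Starting form: 'wabtid'
Rule 1: Vowel Harmony: all vowels become 'a' (matching first vowel). 'wabtid' -> 'wabtad'
Rule 2: Consonant Assimilation: voiced obstruent before voiceless consonant becomes voiceless ('bt' -> 'pt'). 'wabtad' -> 'waptad'
Rule 3: Final Devoicing: word-final voiced obstruent 'd' becomes voiceless 't'. 'waptad' -> 'waptat'
Final form: 'waptat'

waptat


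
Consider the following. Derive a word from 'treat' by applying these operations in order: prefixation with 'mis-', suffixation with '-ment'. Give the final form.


Step 1: Add prefix 'mis-' to 'treat' = 'mistreat'
Step 2: Add suffix '-ment' to 'mistreat' = 'mistreatment'

mistreatment


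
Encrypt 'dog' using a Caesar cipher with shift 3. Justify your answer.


Shift each letter by 3: d -> g, o -> r, g -> j. Result: 'grj'.

grj


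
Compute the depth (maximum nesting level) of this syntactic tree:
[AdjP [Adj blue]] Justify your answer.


Count bracket nesting levels:
'[' at pos 0: depth = 1
'[' at pos 6: depth = 2
Maximum depth reached: 2

2


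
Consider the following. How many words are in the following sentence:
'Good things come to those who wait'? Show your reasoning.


Split into words: Good | things | come | to | those | who | wait = 7 words.

7


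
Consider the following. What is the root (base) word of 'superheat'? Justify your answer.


Remove prefix 'super' from 'superheat' to get root 'heat'.

heat


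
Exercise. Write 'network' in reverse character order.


Reverse 'network' character by character: 'krowten'.

krowten


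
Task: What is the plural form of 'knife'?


Apply rule: Change -fe to -ves. 'knife' becomes 'knives'.

knives


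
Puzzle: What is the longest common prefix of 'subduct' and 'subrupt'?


Compare from the start: 3 characters match: 'sub'. Mismatch at position 4: 'd' vs 'r'.

sub


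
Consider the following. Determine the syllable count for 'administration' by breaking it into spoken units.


Break 'administration' into syllables: ad-min-is-tra-tion -> ad | min | is | tra | tion = 5 syllables

5 syllables


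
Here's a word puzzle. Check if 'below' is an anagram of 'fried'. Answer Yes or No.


Sorted letters of 'below': 'below'
Sorted letters of 'fried': 'defir'
They do not match.

No


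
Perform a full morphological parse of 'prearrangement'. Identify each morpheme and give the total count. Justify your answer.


Step 1: Identify prefix: 'pre' (meaning: before)
Step 2: Identify root: 'arrange'
Step 3: Identify suffix(es): 'ment'
Decomposition: pre- (prefix: before) + arrange (root) + -ment (suffix: action/result)
Total morphemes: 3

3 morphemes (pre- (prefix: before) + arrange (root) + -ment (suffix: action/result))


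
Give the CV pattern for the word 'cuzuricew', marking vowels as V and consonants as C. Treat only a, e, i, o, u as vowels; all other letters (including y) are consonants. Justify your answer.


Letter mapping: c = C, u = V, z = C, u = V, r = C, i = V, c = C, e = V, w = C.

CVCVCVCVC


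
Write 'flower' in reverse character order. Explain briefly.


Reverse 'flower' character by character: 'rewolf'.

rewolf


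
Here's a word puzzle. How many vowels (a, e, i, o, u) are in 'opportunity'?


Vowels in 'opportunity': o, o, u, i = 4 vowels.

4


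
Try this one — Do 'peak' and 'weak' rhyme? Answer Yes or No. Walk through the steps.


Rime (stressed vowel + following sounds) of 'peak': -eak = /iːk/
Rime of 'weak': -eak = /iːk/
/iːk/ and /iːk/ are the same ending sound, so the words rhyme.

Yes


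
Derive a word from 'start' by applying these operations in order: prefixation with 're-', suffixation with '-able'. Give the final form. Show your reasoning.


Step 1: Add prefix 're-' to 'start' = 'restart'
Step 2: Add suffix '-able' to 'restart' = 'restartable'

restartable


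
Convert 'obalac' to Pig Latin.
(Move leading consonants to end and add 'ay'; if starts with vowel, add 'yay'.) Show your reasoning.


'obalac' starts with a vowel, so add 'yay': 'obalacyay'.

obalacyay


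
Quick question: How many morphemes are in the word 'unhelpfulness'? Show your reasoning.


Decomposition: un- (prefix) + help (root) + -ful (suffix) + -ness (suffix) = 4 morpheme(s)

4 morphemes
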